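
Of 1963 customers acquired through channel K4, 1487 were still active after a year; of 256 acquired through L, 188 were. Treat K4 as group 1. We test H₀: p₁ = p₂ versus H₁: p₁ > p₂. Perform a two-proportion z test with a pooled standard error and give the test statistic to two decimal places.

p̂₁ = 1487/1963 = 0.7575, p̂₂ = 188/256 = 0.7344.
Pooled p̂ = (1487+188)/(1963+256) = 1675/2219 = 0.7548.
SE = √(p̂(1−p̂)(1/n₁+1/n₂)) = √(0.7548·0.2452·0.00441567) = √(0.000817139) = 0.0286.
z = (0.7575 − 0.7344)/0.0286 = 0.0231/0.0286 = 0.81.

z = 0.81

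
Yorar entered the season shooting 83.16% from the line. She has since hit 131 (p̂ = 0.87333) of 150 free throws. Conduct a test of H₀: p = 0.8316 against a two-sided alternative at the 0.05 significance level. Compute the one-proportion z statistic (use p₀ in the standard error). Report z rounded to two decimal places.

z = 1.37

p̂ = 131/150 = 0.87333.
SE = √(p₀(1−p₀)/n) = √(0.14004/150) = 0.03056.
z = (0.87333 − 0.8316)/0.03056 = 0.04173/0.03056 = 1.37.
p-value = 2·P(Z > 1.366) ≈ 0.1720. With α = 0.05, fail to reject H₀.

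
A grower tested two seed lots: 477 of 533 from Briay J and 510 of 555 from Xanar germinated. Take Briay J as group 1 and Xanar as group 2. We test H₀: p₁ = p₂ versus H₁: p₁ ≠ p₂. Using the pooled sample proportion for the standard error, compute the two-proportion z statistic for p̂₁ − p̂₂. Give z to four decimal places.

z = -1.3628

p̂₁ = 477/533 = 0.8949343, p̂₂ = 510/555 = 0.9189189.
Pooled p̂ = (477+510)/(533+555) = 987/1088 = 0.9071691.
SE = √(p̂(1−p̂)(1/n₁+1/n₂)) = √(0.9071691·0.0928309·0.00367797) = √(0.000309734) = 0.0175993.
z = (0.8949343 − 0.9189189)/0.0175993 = -0.0239846/0.0175993 = -1.3628.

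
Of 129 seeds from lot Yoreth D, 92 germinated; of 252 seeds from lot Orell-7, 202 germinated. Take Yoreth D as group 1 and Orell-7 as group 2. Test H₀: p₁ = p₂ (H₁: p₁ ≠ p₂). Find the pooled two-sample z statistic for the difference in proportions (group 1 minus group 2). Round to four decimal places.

p̂₁ = 92/129 = 0.7131783, p̂₂ = 202/252 = 0.8015873.
Pooled p̂ = (92+202)/(129+252) = 294/381 = 0.7716535.
SE = √(0.176204 × 0.0117202) = 0.0454439.
z = (0.7131783 − 0.8015873)/0.0454439 = -0.0884090/0.0454439 = -1.9455.

z = -1.9455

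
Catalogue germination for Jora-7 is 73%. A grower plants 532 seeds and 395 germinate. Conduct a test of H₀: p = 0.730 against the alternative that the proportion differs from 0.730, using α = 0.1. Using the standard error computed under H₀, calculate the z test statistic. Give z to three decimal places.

p̂ = 395/532 ≈ 0.74248.
SE = √(p₀(1−p₀)/n) = √(0.1971/532) = 0.01925.
z = (0.74248 − 0.73)/0.01925 = 0.01248/0.01925 = 0.648.
Two-sided p-value ≈ 2·Φ(−0.648) = 0.5167, so at α = 0.1 we fail to reject H₀.

z = 0.648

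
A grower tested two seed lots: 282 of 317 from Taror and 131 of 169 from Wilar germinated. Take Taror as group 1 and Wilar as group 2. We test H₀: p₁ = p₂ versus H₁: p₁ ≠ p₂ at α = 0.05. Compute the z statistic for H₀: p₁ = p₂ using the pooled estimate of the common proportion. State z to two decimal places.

p̂₁ = 282/317 ≈ 0.88959, p̂₂ = 131/169 ≈ 0.77515.
Pooled p̂ = (282+131)/(317+169) = 413/486 = 0.84979.
SE = √(p̂(1−p̂)(1/n₁+1/n₂)) = √(0.84979·0.15021·0.00907173) = √(0.00115795) = 0.03403.
z = (0.88959 − 0.77515)/0.03403 = 0.11444/0.03403 = 3.36.
Two-sided p-value ≈ 2·Φ(−3.363) = 0.0008, so at α = 0.05 we reject H₀.

z = 3.36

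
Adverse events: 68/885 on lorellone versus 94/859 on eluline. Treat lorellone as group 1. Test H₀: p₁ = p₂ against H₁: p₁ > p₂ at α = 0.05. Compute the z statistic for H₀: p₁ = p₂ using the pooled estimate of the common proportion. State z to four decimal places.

z = -2.3443

p̂₁ = 68/885 = 0.0768362, p̂₂ = 94/859 = 0.1094296.
Pooled p̂ = (68+94)/(885+859) = 162/1744 = 0.0928899.
SE = √(p̂(1−p̂)(1/n₁+1/n₂)) = √(0.0928899·0.9071101·0.00229409) = √(0.000193303) = 0.0139033.
z = (0.0768362 − 0.1094296)/0.0139033 = -0.0325934/0.0139033 = -2.3443.
p-value = P(Z > -2.344) ≈ 0.9905. With α = 0.05, fail to reject H₀.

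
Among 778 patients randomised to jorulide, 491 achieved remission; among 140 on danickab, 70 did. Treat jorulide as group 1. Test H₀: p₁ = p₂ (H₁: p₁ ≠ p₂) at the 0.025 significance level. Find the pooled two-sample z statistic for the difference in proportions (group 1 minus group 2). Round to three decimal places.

z = 2.929

p̂₁ = 491/778 = 0.631105, p̂₂ = 70/140 = 0.500000.
Pooled p̂ = (491+70)/(778+140) = 561/918 = 0.611111.
SE = √(p̂(1−p̂)(1/n₁+1/n₂)) = √(0.611111·0.388889·0.0084282) = √(0.002003) = 0.044755.
z = (0.631105 − 0.500000)/0.044755 = 0.131105/0.044755 = 2.929.
Two-sided p-value ≈ 2·Φ(−2.929) = 0.0034, so at α = 0.025 we reject H₀.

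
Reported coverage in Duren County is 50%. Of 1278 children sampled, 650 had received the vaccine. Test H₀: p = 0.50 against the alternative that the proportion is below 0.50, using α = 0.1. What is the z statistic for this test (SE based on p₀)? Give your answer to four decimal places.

p̂ = 650/1278 = 0.508607.
SE = √(p₀(1−p₀)/n) = √(0.25/1278) = 0.013986.
z = (0.508607 − 0.5)/0.013986 = 0.008607/0.013986 = 0.6154.
p-value = P(Z < 0.615) ≈ 0.7309. With α = 0.1, fail to reject H₀.

z = 0.6154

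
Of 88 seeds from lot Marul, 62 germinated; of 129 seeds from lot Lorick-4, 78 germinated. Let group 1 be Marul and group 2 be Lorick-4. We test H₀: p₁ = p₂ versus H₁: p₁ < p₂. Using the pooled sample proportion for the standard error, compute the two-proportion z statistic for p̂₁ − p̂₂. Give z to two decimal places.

p̂₁ = 62/88 = 0.7045, p̂₂ = 78/129 = 0.6047.
Pooled p̂ = (62+78)/(88+129) = 140/217 = 0.6452.
SE = √(0.228928 × 0.0191156) = 0.0662.
z = (0.7045 − 0.6047)/0.0662 = 0.0998/0.0662 = 1.51.
p-value = P(Z < 1.510) ≈ 0.9345.

z = 1.51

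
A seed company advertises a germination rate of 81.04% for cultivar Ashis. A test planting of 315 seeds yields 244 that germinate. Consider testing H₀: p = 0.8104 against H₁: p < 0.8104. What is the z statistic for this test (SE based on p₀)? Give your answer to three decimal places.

z = -1.621

p̂ = 244/315 ≈ 0.77460.
Under H₀, SE = √(0.8104·0.1896/315) = √(0.000487784) = 0.02209.
z = (0.77460 − 0.8104)/0.02209 = -0.03580/0.02209 = -1.621.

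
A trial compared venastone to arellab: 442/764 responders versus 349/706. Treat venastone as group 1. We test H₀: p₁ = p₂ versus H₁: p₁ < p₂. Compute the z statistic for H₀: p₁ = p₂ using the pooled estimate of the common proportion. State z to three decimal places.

p̂₁ = 442/764 = 0.57853, p̂₂ = 349/706 = 0.49433.
Pooled p̂ = (442+349)/(764+706) = 791/1470 = 0.53810.
SE = √(0.248549 × 0.00272533) = 0.02603.
z = (0.57853 − 0.49433)/0.02603 = 0.08420/0.02603 = 3.235.
p-value = P(Z < 3.235) ≈ 0.9994.

z = 3.235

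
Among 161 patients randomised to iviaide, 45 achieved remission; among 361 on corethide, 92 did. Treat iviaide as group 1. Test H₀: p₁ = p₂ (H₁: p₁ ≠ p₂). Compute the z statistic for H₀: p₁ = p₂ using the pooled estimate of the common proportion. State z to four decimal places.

p̂₁ = 45/161 = 0.279503, p̂₂ = 92/361 = 0.254848.
Pooled p̂ = (45+92)/(161+361) = 137/522 = 0.262452.
SE = √(p̂(1−p̂)(1/n₁+1/n₂)) = √(0.262452·0.737548·0.00898126) = √(0.00173851) = 0.041695.
z = (0.279503 − 0.254848)/0.041695 = 0.024655/0.041695 = 0.5913.
Two-sided p-value ≈ 2·Φ(−0.591) = 0.5543.

z = 0.5913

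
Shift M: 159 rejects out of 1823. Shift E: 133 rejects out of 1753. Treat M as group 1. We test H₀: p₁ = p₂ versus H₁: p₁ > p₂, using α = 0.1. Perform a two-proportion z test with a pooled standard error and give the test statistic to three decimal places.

p̂₁ = 159/1823 = 0.08722, p̂₂ = 133/1753 = 0.07587.
Pooled p̂ = (159+133)/(1823+1753) = 292/3576 = 0.08166.
SE = √(0.0749879 × 0.001119) = 0.00916.
z = (0.08722 − 0.07587)/0.00916 = 0.01135/0.00916 = 1.239.
p-value = P(Z > 1.239) ≈ 0.1077, so at α = 0.1 we fail to reject H₀.

z = 1.239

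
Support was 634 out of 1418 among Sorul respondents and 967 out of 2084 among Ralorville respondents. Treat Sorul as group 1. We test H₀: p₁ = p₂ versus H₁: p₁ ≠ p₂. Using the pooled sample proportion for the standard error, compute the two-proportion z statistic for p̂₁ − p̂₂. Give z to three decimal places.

p̂₁ = 634/1418 ≈ 0.447109, p̂₂ = 967/2084 ≈ 0.464012.
Pooled p̂ = (634+967)/(1418+2084) = 1601/3502 = 0.457167.
SE = √(0.248165 × 0.00118507) = 0.017149.
z = (0.447109 − 0.464012)/0.017149 = -0.016903/0.017149 = -0.986.
p-value = 2·P(Z > 0.986) ≈ 0.3243.

z = -0.986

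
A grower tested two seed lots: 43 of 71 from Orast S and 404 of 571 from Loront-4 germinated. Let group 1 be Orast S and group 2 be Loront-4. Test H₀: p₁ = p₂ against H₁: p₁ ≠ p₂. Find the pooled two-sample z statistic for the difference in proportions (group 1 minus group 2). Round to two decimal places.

p̂₁ = 43/71 = 0.6056, p̂₂ = 404/571 = 0.7075.
Pooled p̂ = (43+404)/(71+571) = 447/642 = 0.6963.
SE = √(p̂(1−p̂)(1/n₁+1/n₂)) = √(0.6963·0.3037·0.0158358) = √(0.00334898) = 0.0579.
z = (0.6056 − 0.7075)/0.0579 = -0.1019/0.0579 = -1.76.
Two-sided p-value ≈ 2·Φ(−1.761) = 0.0783.

z = -1.76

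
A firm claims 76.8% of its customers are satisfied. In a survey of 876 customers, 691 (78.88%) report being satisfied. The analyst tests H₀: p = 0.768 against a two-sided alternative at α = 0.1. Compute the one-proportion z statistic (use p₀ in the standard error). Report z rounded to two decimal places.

z = 1.46

p̂ = 691/876 = 0.78881.
Under H₀, SE = √(0.768·0.232/876) = √(0.000203397) = 0.01426.
z = (0.78881 − 0.768)/0.01426 = 0.02081/0.01426 = 1.46.
p-value = 2·P(Z > 1.459) ≈ 0.1445. With α = 0.1, fail to reject H₀.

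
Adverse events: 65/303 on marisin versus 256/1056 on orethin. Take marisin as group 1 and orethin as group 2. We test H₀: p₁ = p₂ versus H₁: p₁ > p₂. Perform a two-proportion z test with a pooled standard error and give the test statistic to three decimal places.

p̂₁ = 65/303 = 0.21452, p̂₂ = 256/1056 = 0.24242.
Pooled p̂ = (65+256)/(303+1056) = 321/1359 = 0.23620.
SE = √(p̂(1−p̂)(1/n₁+1/n₂)) = √(0.23620·0.76380·0.0042473) = √(0.00076626) = 0.02768.
z = (0.21452 − 0.24242)/0.02768 = -0.02790/0.02768 = -1.008.
p-value = P(Z > -1.008) ≈ 0.8433.

z = -1.008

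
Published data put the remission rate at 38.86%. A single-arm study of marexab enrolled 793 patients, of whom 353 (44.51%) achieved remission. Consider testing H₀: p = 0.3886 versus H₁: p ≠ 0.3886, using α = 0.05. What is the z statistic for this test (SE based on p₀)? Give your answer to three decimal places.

z = 3.267

p̂ = 353/793 ≈ 0.44515.
Standard error under H₀: √(0.3886×0.6114/793) = 0.01731.
z = (0.44515 − 0.3886)/0.01731 = 0.05655/0.01731 = 3.267.
Two-sided p-value ≈ 2·Φ(−3.267) = 0.0011, so at α = 0.05 we reject H₀.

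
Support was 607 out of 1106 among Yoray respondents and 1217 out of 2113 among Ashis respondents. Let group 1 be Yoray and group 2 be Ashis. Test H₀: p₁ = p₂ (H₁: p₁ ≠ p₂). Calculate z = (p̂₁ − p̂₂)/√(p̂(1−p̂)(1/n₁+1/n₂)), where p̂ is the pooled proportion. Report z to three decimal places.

p̂₁ = 607/1106 ≈ 0.548825, p̂₂ = 1217/2113 ≈ 0.575958.
Pooled p̂ = (607+1217)/(1106+2113) = 1824/3219 = 0.566636.
SE = √(0.24556 × 0.00137742) = 0.018391.
z = (0.548825 − 0.575958)/0.018391 = -0.027133/0.018391 = -1.475.

z = -1.475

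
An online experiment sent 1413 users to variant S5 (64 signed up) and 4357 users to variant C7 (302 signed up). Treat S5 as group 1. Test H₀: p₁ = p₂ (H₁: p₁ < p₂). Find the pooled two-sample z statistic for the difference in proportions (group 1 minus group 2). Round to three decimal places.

p̂₁ = 64/1413 = 0.045294, p̂₂ = 302/4357 = 0.069314.
Pooled p̂ = (64+302)/(1413+4357) = 366/5770 = 0.063432.
SE = √(p̂(1−p̂)(1/n₁+1/n₂)) = √(0.063432·0.936568·0.00093723) = √(5.56789e-05) = 0.007462.
z = (0.045294 − 0.069314)/0.007462 = -0.024020/0.007462 = -3.219.

z = -3.219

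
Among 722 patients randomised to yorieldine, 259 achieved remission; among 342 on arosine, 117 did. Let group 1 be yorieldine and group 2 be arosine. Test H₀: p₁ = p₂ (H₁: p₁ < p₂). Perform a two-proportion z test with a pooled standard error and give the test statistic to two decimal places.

p̂₁ = 259/722 = 0.3587, p̂₂ = 117/342 = 0.3421.
Pooled p̂ = (259+117)/(722+342) = 376/1064 = 0.3534.
SE = √(0.228504 × 0.00430902) = 0.0314.
z = (0.3587 − 0.3421)/0.0314 = 0.0166/0.0314 = 0.53.
p-value = P(Z < 0.530) ≈ 0.7018.

z = 0.53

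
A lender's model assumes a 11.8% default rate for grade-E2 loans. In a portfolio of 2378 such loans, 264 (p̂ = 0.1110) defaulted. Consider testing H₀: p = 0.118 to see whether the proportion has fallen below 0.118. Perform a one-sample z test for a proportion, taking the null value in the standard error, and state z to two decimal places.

p̂ = 264/2378 ≈ 0.1110.
Standard error under H₀: √(0.118×0.882/2378) = 0.0066.
z = (0.1110 − 0.118)/0.0066 = -0.0070/0.0066 = -1.06.
p-value = P(Z < -1.055) ≈ 0.1456.

z = -1.06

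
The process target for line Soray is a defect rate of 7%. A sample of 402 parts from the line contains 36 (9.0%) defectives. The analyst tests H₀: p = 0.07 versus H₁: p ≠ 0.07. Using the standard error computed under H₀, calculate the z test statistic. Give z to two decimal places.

p̂ = 36/402 ≈ 0.0896.
Under H₀, SE = √(0.07·0.93/402) = √(0.00016194) = 0.0127.
z = (0.0896 − 0.07)/0.0127 = 0.0196/0.0127 = 1.54.
Two-sided p-value ≈ 2·Φ(−1.536) = 0.1244.

z = 1.54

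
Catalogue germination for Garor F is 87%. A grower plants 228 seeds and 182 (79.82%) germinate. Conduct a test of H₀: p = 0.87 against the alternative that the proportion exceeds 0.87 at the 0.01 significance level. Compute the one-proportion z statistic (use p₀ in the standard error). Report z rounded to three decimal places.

p̂ = 182/228 = 0.79825.
SE = √(p₀(1−p₀)/n) = √(0.1131/228) = 0.02227.
z = (0.79825 − 0.87)/0.02227 = -0.07175/0.02227 = -3.222.
p-value = P(Z > -3.222) ≈ 0.9994, so at α = 0.01 we fail to reject H₀.

z = -3.222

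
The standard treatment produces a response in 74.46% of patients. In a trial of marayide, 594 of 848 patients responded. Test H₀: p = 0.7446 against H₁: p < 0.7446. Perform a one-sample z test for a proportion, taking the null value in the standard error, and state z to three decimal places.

z = -2.947

p̂ = 594/848 ≈ 0.700472.
Under H₀, SE = √(0.7446·0.2554/848) = √(0.000224258) = 0.014975.
z = (0.700472 − 0.7446)/0.014975 = -0.044128/0.014975 = -2.947.
p-value = P(Z < -2.947) ≈ 0.0016.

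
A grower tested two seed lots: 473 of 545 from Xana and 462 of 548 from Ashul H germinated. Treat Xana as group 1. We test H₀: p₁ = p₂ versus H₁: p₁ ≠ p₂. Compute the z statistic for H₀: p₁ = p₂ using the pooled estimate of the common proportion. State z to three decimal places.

z = 1.167

p̂₁ = 473/545 = 0.86789, p̂₂ = 462/548 = 0.84307.
Pooled p̂ = (473+462)/(545+548) = 935/1093 = 0.85544.
SE = √(0.12366 × 0.00365968) = 0.02127.
z = (0.86789 − 0.84307)/0.02127 = 0.02482/0.02127 = 1.167.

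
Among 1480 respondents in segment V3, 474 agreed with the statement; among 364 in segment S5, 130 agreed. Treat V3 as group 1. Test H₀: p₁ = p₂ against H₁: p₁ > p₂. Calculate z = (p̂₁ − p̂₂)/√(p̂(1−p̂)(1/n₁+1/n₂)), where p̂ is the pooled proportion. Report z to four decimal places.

p̂₁ = 474/1480 = 0.320270, p̂₂ = 130/364 = 0.357143.
Pooled p̂ = (474+130)/(1480+364) = 604/1844 = 0.327549.
SE = √(p̂(1−p̂)(1/n₁+1/n₂)) = √(0.327549·0.672451·0.00342293) = √(0.000753936) = 0.027458.
z = (0.320270 − 0.357143)/0.027458 = -0.036873/0.027458 = -1.3429.
p-value = P(Z > -1.343) ≈ 0.9103.

z = -1.3429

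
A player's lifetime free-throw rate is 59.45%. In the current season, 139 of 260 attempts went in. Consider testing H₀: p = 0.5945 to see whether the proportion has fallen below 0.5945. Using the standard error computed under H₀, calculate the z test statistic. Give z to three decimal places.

p̂ = 139/260 ≈ 0.53462.
SE = √(p₀(1−p₀)/n) = √(0.24107/260) = 0.03045.
z = (0.53462 − 0.5945)/0.03045 = -0.05988/0.03045 = -1.967.
p-value = P(Z < -1.967) ≈ 0.0246.

z = -1.967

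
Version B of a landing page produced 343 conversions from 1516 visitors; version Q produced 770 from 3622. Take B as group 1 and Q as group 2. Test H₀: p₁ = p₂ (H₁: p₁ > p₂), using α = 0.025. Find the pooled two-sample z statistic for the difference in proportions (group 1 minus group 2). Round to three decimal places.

p̂₁ = 343/1516 = 0.22625, p̂₂ = 770/3622 = 0.21259.
Pooled p̂ = (343+770)/(1516+3622) = 1113/5138 = 0.21662.
SE = √(p̂(1−p̂)(1/n₁+1/n₂)) = √(0.21662·0.78338·0.000935721) = √(0.000158789) = 0.01260.
z = (0.22625 − 0.21259)/0.01260 = 0.01366/0.01260 = 1.084.
p-value = P(Z > 1.084) ≈ 0.1391, so at α = 0.025 we fail to reject H₀.

z = 1.084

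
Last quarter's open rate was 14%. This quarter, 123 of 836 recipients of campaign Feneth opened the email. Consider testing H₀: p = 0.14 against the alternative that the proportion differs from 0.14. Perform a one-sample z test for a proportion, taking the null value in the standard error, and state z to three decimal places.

z = 0.594

p̂ = 123/836 = 0.14713.
Standard error under H₀: √(0.14×0.86/836) = 0.01200.
z = (0.14713 − 0.14)/0.01200 = 0.00713/0.01200 = 0.594.
p-value = 2·P(Z > 0.594) ≈ 0.5525.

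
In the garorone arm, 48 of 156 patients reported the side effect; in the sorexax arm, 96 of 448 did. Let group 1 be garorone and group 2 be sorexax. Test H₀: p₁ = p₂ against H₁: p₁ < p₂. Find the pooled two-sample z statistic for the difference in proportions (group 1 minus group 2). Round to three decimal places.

p̂₁ = 48/156 = 0.30769, p̂₂ = 96/448 = 0.21429.
Pooled p̂ = (48+96)/(156+448) = 144/604 = 0.23841.
SE = √(0.181571 × 0.0086424) = 0.03961.
z = (0.30769 − 0.21429)/0.03961 = 0.09340/0.03961 = 2.358.

z = 2.358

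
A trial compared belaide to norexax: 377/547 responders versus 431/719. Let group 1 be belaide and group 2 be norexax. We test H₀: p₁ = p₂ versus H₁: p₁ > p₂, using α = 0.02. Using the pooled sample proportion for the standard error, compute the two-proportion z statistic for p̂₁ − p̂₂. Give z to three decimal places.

z = 3.293

p̂₁ = 377/547 = 0.68921, p̂₂ = 431/719 = 0.59944.
Pooled p̂ = (377+431)/(547+719) = 808/1266 = 0.63823.
SE = √(p̂(1−p̂)(1/n₁+1/n₂)) = √(0.63823·0.36177·0.00321897) = √(0.000743236) = 0.02726.
z = (0.68921 − 0.59944)/0.02726 = 0.08977/0.02726 = 3.293.
p-value = P(Z > 3.293) ≈ 0.0005; since p < α = 0.02, reject H₀.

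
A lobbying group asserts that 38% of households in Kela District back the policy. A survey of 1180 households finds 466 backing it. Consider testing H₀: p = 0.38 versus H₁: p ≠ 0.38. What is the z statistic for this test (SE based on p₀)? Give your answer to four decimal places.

p̂ = 466/1180 = 0.394915.
Under H₀, SE = √(0.38·0.62/1180) = √(0.000199661) = 0.014130.
z = (0.394915 − 0.38)/0.014130 = 0.014915/0.014130 = 1.0556.
Two-sided p-value ≈ 2·Φ(−1.056) = 0.2912.

z = 1.0556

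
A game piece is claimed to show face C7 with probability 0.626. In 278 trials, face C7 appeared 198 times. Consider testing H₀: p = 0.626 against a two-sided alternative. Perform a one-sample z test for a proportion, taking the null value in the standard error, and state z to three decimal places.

p̂ = 198/278 ≈ 0.71223.
Standard error under H₀: √(0.626×0.374/278) = 0.02902.
z = (0.71223 − 0.626)/0.02902 = 0.08623/0.02902 = 2.971.
p-value = 2·P(Z > 2.971) ≈ 0.0030.

z = 2.971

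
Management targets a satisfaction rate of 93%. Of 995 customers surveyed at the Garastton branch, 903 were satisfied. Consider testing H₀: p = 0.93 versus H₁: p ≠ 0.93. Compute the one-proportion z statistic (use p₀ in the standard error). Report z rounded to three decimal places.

z = -2.777

p̂ = 903/995 = 0.907538.
Under H₀, SE = √(0.93·0.07/995) = √(6.54271e-05) = 0.008089.
z = (0.907538 − 0.93)/0.008089 = -0.022462/0.008089 = -2.777.
p-value = 2·P(Z > 2.777) ≈ 0.0055.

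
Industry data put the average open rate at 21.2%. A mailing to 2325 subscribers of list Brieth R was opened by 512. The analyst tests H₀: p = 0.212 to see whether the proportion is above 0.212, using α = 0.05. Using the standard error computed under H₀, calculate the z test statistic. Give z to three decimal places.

p̂ = 512/2325 = 0.22022.
SE = √(p₀(1−p₀)/n) = √(0.16706/2325) = 0.00848.
z = (0.22022 − 0.212)/0.00848 = 0.00822/0.00848 = 0.969.
p-value = P(Z > 0.969) ≈ 0.1662; since p > α = 0.05, fail to reject H₀.

z = 0.969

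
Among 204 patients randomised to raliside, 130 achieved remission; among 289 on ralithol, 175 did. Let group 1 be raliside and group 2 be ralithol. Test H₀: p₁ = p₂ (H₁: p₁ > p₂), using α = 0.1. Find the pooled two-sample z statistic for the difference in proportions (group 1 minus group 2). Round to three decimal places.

z = 0.714

p̂₁ = 130/204 ≈ 0.63725, p̂₂ = 175/289 ≈ 0.60554.
Pooled p̂ = (130+175)/(204+289) = 305/493 = 0.61866.
SE = √(0.23592 × 0.00836217) = 0.04442.
z = (0.63725 − 0.60554)/0.04442 = 0.03171/0.04442 = 0.714.
p-value = P(Z > 0.714) ≈ 0.2376; since p > α = 0.1, fail to reject H₀.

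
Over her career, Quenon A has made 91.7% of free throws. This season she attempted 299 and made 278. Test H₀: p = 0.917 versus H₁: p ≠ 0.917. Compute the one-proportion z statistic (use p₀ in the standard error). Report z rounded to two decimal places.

p̂ = 278/299 = 0.9298.
Under H₀, SE = √(0.917·0.083/299) = √(0.000254552) = 0.0160.
z = (0.9298 − 0.917)/0.0160 = 0.0128/0.0160 = 0.80.
Two-sided p-value ≈ 2·Φ(−0.800) = 0.4236.

z = 0.80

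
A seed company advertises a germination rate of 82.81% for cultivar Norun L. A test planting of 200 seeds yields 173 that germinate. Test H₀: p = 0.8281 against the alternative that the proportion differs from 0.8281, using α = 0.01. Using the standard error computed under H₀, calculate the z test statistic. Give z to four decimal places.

z = 1.3831

p̂ = 173/200 = 0.865000.
Under H₀, SE = √(0.8281·0.1719/200) = √(0.000711752) = 0.026679.
z = (0.865000 − 0.8281)/0.026679 = 0.036900/0.026679 = 1.3831.
p-value = 2·P(Z > 1.383) ≈ 0.1666, so at α = 0.01 we fail to reject H₀.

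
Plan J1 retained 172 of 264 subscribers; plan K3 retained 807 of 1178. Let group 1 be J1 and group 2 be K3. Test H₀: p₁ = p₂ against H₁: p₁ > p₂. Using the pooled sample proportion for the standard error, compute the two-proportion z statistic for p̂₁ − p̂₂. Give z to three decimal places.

p̂₁ = 172/264 ≈ 0.65152, p̂₂ = 807/1178 ≈ 0.68506.
Pooled p̂ = (172+807)/(264+1178) = 979/1442 = 0.67892.
SE = √(0.217988 × 0.00463678) = 0.03179.
z = (0.65152 − 0.68506)/0.03179 = -0.03354/0.03179 = -1.055.
p-value = P(Z > -1.055) ≈ 0.8543.

z = -1.055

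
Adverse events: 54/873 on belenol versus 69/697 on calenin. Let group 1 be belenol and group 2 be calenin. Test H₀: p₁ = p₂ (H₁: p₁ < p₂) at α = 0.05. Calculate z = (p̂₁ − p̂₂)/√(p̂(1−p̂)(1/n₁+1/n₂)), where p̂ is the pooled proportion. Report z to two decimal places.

z = -2.72

p̂₁ = 54/873 = 0.06186, p̂₂ = 69/697 = 0.09900.
Pooled p̂ = (54+69)/(873+697) = 123/1570 = 0.07834.
SE = √(p̂(1−p̂)(1/n₁+1/n₂)) = √(0.07834·0.92166·0.0025802) = √(0.000186306) = 0.01365.
z = (0.06186 − 0.09900)/0.01365 = -0.03714/0.01365 = -2.72.
p-value = P(Z < -2.721) ≈ 0.0033, so at α = 0.05 we reject H₀.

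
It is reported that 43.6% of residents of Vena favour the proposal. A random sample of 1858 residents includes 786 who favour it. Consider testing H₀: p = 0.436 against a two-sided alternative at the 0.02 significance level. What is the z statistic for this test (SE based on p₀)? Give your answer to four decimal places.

p̂ = 786/1858 = 0.423036.
Under H₀, SE = √(0.436·0.564/1858) = √(0.000132349) = 0.011504.
z = (0.423036 − 0.436)/0.011504 = -0.012964/0.011504 = -1.1269.
Two-sided p-value ≈ 2·Φ(−1.127) = 0.2598. With α = 0.02, fail to reject H₀.

z = -1.1269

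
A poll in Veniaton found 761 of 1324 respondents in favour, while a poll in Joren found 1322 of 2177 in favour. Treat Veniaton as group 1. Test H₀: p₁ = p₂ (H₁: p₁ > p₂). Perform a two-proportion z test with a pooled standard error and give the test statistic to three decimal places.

p̂₁ = 761/1324 ≈ 0.57477, p̂₂ = 1322/2177 ≈ 0.60726.
Pooled p̂ = (761+1322)/(1324+2177) = 2083/3501 = 0.59497.
SE = √(0.24098 × 0.00121463) = 0.01711.
z = (0.57477 − 0.60726)/0.01711 = -0.03249/0.01711 = -1.899.

z = -1.899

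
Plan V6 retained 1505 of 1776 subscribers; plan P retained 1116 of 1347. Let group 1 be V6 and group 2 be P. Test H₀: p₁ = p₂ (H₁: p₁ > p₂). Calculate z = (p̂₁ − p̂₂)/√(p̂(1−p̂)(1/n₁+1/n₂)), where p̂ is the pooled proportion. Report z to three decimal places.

p̂₁ = 1505/1776 = 0.84741, p̂₂ = 1116/1347 = 0.82851.
Pooled p̂ = (1505+1116)/(1776+1347) = 2621/3123 = 0.83926.
SE = √(0.134905 × 0.00130545) = 0.01327.
z = (0.84741 − 0.82851)/0.01327 = 0.01890/0.01327 = 1.424.
p-value = P(Z > 1.424) ≈ 0.0772.

z = 1.424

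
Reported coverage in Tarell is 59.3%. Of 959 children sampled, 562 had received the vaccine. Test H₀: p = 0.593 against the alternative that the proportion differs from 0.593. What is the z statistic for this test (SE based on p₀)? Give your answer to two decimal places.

p̂ = 562/959 ≈ 0.5860.
Standard error under H₀: √(0.593×0.407/959) = 0.0159.
z = (0.5860 − 0.593)/0.0159 = -0.0070/0.0159 = -0.44.
p-value = 2·P(Z > 0.440) ≈ 0.6603.

z = -0.44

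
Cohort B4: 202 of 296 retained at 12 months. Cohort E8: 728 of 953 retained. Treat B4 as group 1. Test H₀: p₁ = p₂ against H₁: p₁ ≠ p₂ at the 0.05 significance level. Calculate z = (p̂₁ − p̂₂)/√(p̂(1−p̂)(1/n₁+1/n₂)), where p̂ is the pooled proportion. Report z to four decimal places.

z = -2.8076

p̂₁ = 202/296 ≈ 0.682432, p̂₂ = 728/953 ≈ 0.763903.
Pooled p̂ = (202+728)/(296+953) = 930/1249 = 0.744596.
SE = √(0.190173 × 0.0044277) = 0.029018.
z = (0.682432 − 0.763903)/0.029018 = -0.081471/0.029018 = -2.8076.
Two-sided p-value ≈ 2·Φ(−2.808) = 0.0050; since p < α = 0.05, reject H₀.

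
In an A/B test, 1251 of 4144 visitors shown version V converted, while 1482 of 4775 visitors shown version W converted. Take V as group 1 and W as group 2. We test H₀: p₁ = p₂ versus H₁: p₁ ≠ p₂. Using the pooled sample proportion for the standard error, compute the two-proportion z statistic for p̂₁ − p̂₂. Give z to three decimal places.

p̂₁ = 1251/4144 ≈ 0.30188, p̂₂ = 1482/4775 ≈ 0.31037.
Pooled p̂ = (1251+1482)/(4144+4775) = 2733/8919 = 0.30642.
SE = √(p̂(1−p̂)(1/n₁+1/n₂)) = √(0.30642·0.69358·0.000450737) = √(9.57944e-05) = 0.00979.
z = (0.30188 − 0.31037)/0.00979 = -0.00849/0.00979 = -0.867.
p-value = 2·P(Z > 0.867) ≈ 0.3860.

z = -0.867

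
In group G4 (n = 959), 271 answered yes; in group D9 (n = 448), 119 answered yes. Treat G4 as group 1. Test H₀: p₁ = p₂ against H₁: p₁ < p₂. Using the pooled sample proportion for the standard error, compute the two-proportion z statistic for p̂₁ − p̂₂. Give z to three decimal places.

z = 0.662

p̂₁ = 271/959 = 0.28259, p̂₂ = 119/448 = 0.26562.
Pooled p̂ = (271+119)/(959+448) = 390/1407 = 0.27719.
SE = √(p̂(1−p̂)(1/n₁+1/n₂)) = √(0.27719·0.72281·0.0032749) = √(0.000656137) = 0.02562.
z = (0.28259 − 0.26562)/0.02562 = 0.01697/0.02562 = 0.662.
p-value = P(Z < 0.662) ≈ 0.7461.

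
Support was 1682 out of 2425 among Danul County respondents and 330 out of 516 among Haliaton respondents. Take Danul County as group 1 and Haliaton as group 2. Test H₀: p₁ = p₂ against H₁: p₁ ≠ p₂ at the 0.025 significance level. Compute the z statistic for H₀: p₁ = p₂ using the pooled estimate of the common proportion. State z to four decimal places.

z = 2.3993

p̂₁ = 1682/2425 = 0.693608, p̂₂ = 330/516 = 0.639535.
Pooled p̂ = (1682+330)/(2425+516) = 2012/2941 = 0.684121.
SE = √(0.216099 × 0.00235036) = 0.022537.
z = (0.693608 − 0.639535)/0.022537 = 0.054073/0.022537 = 2.3993.
Two-sided p-value ≈ 2·Φ(−2.399) = 0.0164, so at α = 0.025 we reject H₀.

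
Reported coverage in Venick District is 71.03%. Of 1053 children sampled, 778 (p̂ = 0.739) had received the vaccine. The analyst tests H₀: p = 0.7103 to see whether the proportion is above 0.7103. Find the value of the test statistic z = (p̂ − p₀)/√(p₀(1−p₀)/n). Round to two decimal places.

z = 2.04

p̂ = 778/1053 ≈ 0.7388.
SE = √(p₀(1−p₀)/n) = √(0.20577/1053) = 0.0140.
z = (0.7388 − 0.7103)/0.0140 = 0.0285/0.0140 = 2.04.
p-value = P(Z > 2.042) ≈ 0.0206.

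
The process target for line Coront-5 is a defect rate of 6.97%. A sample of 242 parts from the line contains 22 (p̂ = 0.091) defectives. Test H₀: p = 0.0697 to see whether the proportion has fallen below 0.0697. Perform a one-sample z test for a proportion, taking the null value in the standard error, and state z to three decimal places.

p̂ = 22/242 ≈ 0.09091.
SE = √(p₀(1−p₀)/n) = √(0.064842/242) = 0.01637.
z = (0.09091 − 0.0697)/0.01637 = 0.02121/0.01637 = 1.296.
p-value = P(Z < 1.296) ≈ 0.9025.

z = 1.296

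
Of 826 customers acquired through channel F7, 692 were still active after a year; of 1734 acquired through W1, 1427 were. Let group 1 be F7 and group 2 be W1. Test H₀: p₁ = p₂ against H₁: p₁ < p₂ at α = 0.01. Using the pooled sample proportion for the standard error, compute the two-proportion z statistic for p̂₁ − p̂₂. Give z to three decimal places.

z = 0.928

p̂₁ = 692/826 ≈ 0.837772, p̂₂ = 1427/1734 ≈ 0.822953.
Pooled p̂ = (692+1427)/(826+1734) = 2119/2560 = 0.827734.
SE = √(p̂(1−p̂)(1/n₁+1/n₂)) = √(0.827734·0.172266·0.00178736) = √(0.000254859) = 0.015964.
z = (0.837772 − 0.822953)/0.015964 = 0.014819/0.015964 = 0.928.
p-value = P(Z < 0.928) ≈ 0.8234; since p > α = 0.01, fail to reject H₀.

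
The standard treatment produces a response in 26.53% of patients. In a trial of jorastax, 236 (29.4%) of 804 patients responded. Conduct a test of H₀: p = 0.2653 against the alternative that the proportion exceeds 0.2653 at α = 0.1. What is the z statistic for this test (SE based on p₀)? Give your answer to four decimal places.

z = 1.8132

p̂ = 236/804 = 0.293532.
Under H₀, SE = √(0.2653·0.7347/804) = √(0.000242433) = 0.015570.
z = (0.293532 − 0.2653)/0.015570 = 0.028232/0.015570 = 1.8132.
p-value = P(Z > 1.813) ≈ 0.0349; since p < α = 0.1, reject H₀.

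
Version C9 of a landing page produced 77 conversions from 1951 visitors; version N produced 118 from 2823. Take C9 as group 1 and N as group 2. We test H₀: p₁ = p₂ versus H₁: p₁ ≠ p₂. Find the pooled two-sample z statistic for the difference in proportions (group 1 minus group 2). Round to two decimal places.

p̂₁ = 77/1951 ≈ 0.0395, p̂₂ = 118/2823 ≈ 0.0418.
Pooled p̂ = (77+118)/(1951+2823) = 195/4774 = 0.0408.
SE = √(p̂(1−p̂)(1/n₁+1/n₂)) = √(0.0408·0.9592·0.000866791) = √(3.3959e-05) = 0.0058.
z = (0.0395 − 0.0418)/0.0058 = -0.0023/0.0058 = -0.40.
Two-sided p-value ≈ 2·Φ(−0.400) = 0.6890.

z = -0.40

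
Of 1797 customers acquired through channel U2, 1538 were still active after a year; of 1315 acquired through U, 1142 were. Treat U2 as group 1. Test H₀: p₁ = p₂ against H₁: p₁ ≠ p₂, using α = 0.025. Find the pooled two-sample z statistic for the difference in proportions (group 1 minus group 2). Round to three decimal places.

p̂₁ = 1538/1797 ≈ 0.85587, p̂₂ = 1142/1315 ≈ 0.86844.
Pooled p̂ = (1538+1142)/(1797+1315) = 2680/3112 = 0.86118.
SE = √(p̂(1−p̂)(1/n₁+1/n₂)) = √(0.86118·0.13882·0.00131694) = √(0.000157436) = 0.01255.
z = (0.85587 − 0.86844)/0.01255 = -0.01257/0.01255 = -1.002.
Two-sided p-value ≈ 2·Φ(−1.002) = 0.3164, so at α = 0.025 we fail to reject H₀.

z = -1.002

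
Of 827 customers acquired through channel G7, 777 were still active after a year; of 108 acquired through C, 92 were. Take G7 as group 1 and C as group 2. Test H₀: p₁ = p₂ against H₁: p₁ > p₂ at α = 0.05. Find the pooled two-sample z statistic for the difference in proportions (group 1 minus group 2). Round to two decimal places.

z = 3.35

p̂₁ = 777/827 = 0.93954, p̂₂ = 92/108 = 0.85185.
Pooled p̂ = (777+92)/(827+108) = 869/935 = 0.92941.
SE = √(0.0656055 × 0.0104684) = 0.02621.
z = (0.93954 − 0.85185)/0.02621 = 0.08769/0.02621 = 3.35.
p-value = P(Z > 3.346) ≈ 0.0004, so at α = 0.05 we reject H₀.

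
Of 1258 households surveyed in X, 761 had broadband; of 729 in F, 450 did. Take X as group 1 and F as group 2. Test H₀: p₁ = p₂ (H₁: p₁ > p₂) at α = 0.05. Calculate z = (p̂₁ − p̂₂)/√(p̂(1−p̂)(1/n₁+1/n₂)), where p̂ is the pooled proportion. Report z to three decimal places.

p̂₁ = 761/1258 ≈ 0.60493, p̂₂ = 450/729 ≈ 0.61728.
Pooled p̂ = (761+450)/(1258+729) = 1211/1987 = 0.60946.
SE = √(0.238018 × 0.00216665) = 0.02271.
z = (0.60493 − 0.61728)/0.02271 = -0.01235/0.02271 = -0.544.
p-value = P(Z > -0.544) ≈ 0.7068; since p > α = 0.05, fail to reject H₀.

z = -0.544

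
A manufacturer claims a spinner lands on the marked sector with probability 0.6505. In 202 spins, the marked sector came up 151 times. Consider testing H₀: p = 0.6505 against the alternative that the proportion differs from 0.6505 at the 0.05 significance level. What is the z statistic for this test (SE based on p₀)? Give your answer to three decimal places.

z = 2.892

p̂ = 151/202 ≈ 0.74752.
Standard error under H₀: √(0.6505×0.3495/202) = 0.03355.
z = (0.74752 − 0.6505)/0.03355 = 0.09702/0.03355 = 2.892.
Two-sided p-value ≈ 2·Φ(−2.892) = 0.0038. With α = 0.05, reject H₀.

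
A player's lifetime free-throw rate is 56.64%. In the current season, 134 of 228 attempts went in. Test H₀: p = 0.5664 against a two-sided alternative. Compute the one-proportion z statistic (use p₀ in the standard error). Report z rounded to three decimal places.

p̂ = 134/228 = 0.58772.
Under H₀, SE = √(0.5664·0.4336/228) = √(0.00107715) = 0.03282.
z = (0.58772 − 0.5664)/0.03282 = 0.02132/0.03282 = 0.650.

z = 0.650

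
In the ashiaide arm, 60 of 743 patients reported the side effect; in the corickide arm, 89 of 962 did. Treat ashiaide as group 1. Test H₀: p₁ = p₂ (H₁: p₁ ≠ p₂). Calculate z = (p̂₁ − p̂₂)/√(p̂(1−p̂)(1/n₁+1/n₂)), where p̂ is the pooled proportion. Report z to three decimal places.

p̂₁ = 60/743 ≈ 0.080754, p̂₂ = 89/962 ≈ 0.092516.
Pooled p̂ = (60+89)/(743+962) = 149/1705 = 0.087390.
SE = √(p̂(1−p̂)(1/n₁+1/n₂)) = √(0.087390·0.912610·0.0023854) = √(0.000190243) = 0.013793.
z = (0.080754 − 0.092516)/0.013793 = -0.011762/0.013793 = -0.853.
Two-sided p-value ≈ 2·Φ(−0.853) = 0.3938.

z = -0.853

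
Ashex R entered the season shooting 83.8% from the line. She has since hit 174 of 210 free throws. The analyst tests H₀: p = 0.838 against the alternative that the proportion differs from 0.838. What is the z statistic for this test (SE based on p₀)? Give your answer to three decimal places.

z = -0.371

p̂ = 174/210 = 0.82857.
SE = √(p₀(1−p₀)/n) = √(0.13576/210) = 0.02543.
z = (0.82857 − 0.838)/0.02543 = -0.00943/0.02543 = -0.371.
Two-sided p-value ≈ 2·Φ(−0.371) = 0.7108.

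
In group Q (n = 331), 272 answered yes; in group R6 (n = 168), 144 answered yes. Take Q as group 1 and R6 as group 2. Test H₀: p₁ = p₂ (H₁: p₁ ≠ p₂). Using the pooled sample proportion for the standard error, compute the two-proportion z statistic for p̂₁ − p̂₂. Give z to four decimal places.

p̂₁ = 272/331 = 0.821752, p̂₂ = 144/168 = 0.857143.
Pooled p̂ = (272+144)/(331+168) = 416/499 = 0.833667.
SE = √(p̂(1−p̂)(1/n₁+1/n₂)) = √(0.833667·0.166333·0.00897353) = √(0.00124432) = 0.035275.
z = (0.821752 − 0.857143)/0.035275 = -0.035391/0.035275 = -1.0033.
Two-sided p-value ≈ 2·Φ(−1.003) = 0.3157.

z = -1.0033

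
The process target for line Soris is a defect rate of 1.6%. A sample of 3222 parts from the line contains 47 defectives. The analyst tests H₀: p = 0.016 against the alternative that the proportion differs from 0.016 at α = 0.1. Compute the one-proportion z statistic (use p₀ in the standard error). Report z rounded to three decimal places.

p̂ = 47/3222 ≈ 0.014587.
Standard error under H₀: √(0.016×0.984/3222) = 0.002211.
z = (0.014587 − 0.016)/0.002211 = -0.001413/0.002211 = -0.639.
p-value = 2·P(Z > 0.639) ≈ 0.5227; since p > α = 0.1, fail to reject H₀.

z = -0.639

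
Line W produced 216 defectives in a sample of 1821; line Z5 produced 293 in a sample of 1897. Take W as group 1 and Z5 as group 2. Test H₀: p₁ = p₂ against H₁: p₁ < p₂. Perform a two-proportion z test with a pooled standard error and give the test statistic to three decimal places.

z = -3.178

p̂₁ = 216/1821 = 0.118616, p̂₂ = 293/1897 = 0.154454.
Pooled p̂ = (216+293)/(1821+1897) = 509/3718 = 0.136902.
SE = √(0.11816 × 0.0010763) = 0.011277.
z = (0.118616 − 0.154454)/0.011277 = -0.035838/0.011277 = -3.178.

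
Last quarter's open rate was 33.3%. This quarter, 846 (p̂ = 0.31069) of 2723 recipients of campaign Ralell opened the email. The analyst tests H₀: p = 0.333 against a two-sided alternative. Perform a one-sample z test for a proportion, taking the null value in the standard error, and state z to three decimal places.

z = -2.471

p̂ = 846/2723 = 0.31069.
Under H₀, SE = √(0.333·0.667/2723) = √(8.15685e-05) = 0.00903.
z = (0.31069 − 0.333)/0.00903 = -0.02231/0.00903 = -2.471.
p-value = 2·P(Z > 2.471) ≈ 0.0135.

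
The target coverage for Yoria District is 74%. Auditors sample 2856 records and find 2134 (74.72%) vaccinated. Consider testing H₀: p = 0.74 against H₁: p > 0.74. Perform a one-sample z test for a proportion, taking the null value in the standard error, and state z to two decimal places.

p̂ = 2134/2856 ≈ 0.7472.
Standard error under H₀: √(0.74×0.26/2856) = 0.0082.
z = (0.7472 − 0.74)/0.0082 = 0.0072/0.0082 = 0.88.
p-value = P(Z > 0.877) ≈ 0.1902.

z = 0.88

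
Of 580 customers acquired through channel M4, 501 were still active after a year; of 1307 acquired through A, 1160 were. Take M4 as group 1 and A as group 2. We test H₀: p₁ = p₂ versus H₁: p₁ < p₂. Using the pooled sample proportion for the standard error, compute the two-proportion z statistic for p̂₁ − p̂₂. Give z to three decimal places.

z = -1.465

p̂₁ = 501/580 ≈ 0.86379, p̂₂ = 1160/1307 ≈ 0.88753.
Pooled p̂ = (501+1160)/(580+1307) = 1661/1887 = 0.88023.
SE = √(p̂(1−p̂)(1/n₁+1/n₂)) = √(0.88023·0.11977·0.00248925) = √(0.000262423) = 0.01620.
z = (0.86379 − 0.88753)/0.01620 = -0.02374/0.01620 = -1.465.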